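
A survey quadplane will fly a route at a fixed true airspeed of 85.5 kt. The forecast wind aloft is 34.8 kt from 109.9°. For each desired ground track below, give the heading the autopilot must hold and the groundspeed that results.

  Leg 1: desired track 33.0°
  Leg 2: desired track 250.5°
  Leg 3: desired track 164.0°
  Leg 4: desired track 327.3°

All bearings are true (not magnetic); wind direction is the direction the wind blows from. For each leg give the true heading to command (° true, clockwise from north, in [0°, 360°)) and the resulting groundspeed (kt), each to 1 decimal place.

Leg 1: heading=56.4°, groundspeed=70.6 kt
Leg 2: heading=235.5°, groundspeed=109.5 kt
Leg 3: heading=144.7°, groundspeed=60.3 kt
Leg 4: heading=341.6°, groundspeed=110.5 kt

Leg 1: desired track 33.0°; wind correction +23.4° → command heading 56.4°, groundspeed 70.6 kt
Leg 2: desired track 250.5°; wind correction -15.0° → command heading 235.5°, groundspeed 109.5 kt
Leg 3: desired track 164.0°; wind correction -19.3° → command heading 144.7°, groundspeed 60.3 kt
Leg 4: desired track 327.3°; wind correction +14.3° → command heading 341.6°, groundspeed 110.5 kt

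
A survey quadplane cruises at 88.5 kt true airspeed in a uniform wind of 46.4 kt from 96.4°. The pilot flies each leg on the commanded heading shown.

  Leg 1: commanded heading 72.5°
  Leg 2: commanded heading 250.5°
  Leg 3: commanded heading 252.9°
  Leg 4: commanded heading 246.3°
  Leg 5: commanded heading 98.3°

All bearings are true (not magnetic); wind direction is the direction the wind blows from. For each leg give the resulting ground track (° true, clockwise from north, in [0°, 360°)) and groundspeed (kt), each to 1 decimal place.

Leg 1: track=50.3°, groundspeed=49.8 kt
Leg 2: track=259.3°, groundspeed=131.8 kt
Leg 3: track=260.9°, groundspeed=132.4 kt
Leg 4: track=256.6°, groundspeed=130.7 kt
Leg 5: track=100.4°, groundspeed=42.2 kt

Leg 1: heading 72.5°; drift -22.2° → track 50.3°, groundspeed 49.8 kt
Leg 2: heading 250.5°; drift +8.8° → track 259.3°, groundspeed 131.8 kt
Leg 3: heading 252.9°; drift +8.0° → track 260.9°, groundspeed 132.4 kt
Leg 4: heading 246.3°; drift +10.3° → track 256.6°, groundspeed 130.7 kt
Leg 5: heading 98.3°; drift +2.1° → track 100.4°, groundspeed 42.2 kt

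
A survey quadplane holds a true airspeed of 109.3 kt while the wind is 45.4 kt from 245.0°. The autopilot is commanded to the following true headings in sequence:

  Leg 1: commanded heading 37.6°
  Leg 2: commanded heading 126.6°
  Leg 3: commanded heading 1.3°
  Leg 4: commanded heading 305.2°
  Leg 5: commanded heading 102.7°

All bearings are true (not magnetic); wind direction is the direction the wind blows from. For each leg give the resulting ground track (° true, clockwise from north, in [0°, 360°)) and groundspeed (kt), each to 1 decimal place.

Leg 1: heading 37.6°; drift +8.0° → track 45.6°, groundspeed 151.1 kt
Leg 2: heading 126.6°; drift -17.0° → track 109.6°, groundspeed 136.9 kt
Leg 3: heading 1.3°; drift +17.5° → track 18.8°, groundspeed 135.7 kt
Leg 4: heading 305.2°; drift +24.4° → track 329.6°, groundspeed 95.3 kt
Leg 5: heading 102.7°; drift -10.8° → track 91.9°, groundspeed 147.9 kt

Leg 1: track=45.6°, groundspeed=151.1 kt
Leg 2: track=109.6°, groundspeed=136.9 kt
Leg 3: track=18.8°, groundspeed=135.7 kt
Leg 4: track=329.6°, groundspeed=95.3 kt
Leg 5: track=91.9°, groundspeed=147.9 kt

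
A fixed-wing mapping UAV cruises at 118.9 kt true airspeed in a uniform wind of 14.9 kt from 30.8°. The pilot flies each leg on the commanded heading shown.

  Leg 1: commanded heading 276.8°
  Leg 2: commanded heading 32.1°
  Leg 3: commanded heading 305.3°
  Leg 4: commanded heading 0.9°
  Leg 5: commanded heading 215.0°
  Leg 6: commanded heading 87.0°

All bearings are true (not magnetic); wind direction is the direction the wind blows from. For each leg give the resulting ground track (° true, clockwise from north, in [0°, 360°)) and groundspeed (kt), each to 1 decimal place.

Leg 1: heading 276.8°; drift -6.2° → track 270.6°, groundspeed 125.7 kt
Leg 2: heading 32.1°; drift +0.2° → track 32.3°, groundspeed 104.0 kt
Leg 3: heading 305.3°; drift -7.2° → track 298.1°, groundspeed 118.7 kt
Leg 4: heading 0.9°; drift -4.0° → track 356.9°, groundspeed 106.2 kt
Leg 5: heading 215.0°; drift -0.5° → track 214.5°, groundspeed 133.8 kt
Leg 6: heading 87.0°; drift +6.4° → track 93.4°, groundspeed 111.3 kt

Leg 1: track=270.6°, groundspeed=125.7 kt
Leg 2: track=32.3°, groundspeed=104.0 kt
Leg 3: track=298.1°, groundspeed=118.7 kt
Leg 4: track=356.9°, groundspeed=106.2 kt
Leg 5: track=214.5°, groundspeed=133.8 kt
Leg 6: track=93.4°, groundspeed=111.3 kt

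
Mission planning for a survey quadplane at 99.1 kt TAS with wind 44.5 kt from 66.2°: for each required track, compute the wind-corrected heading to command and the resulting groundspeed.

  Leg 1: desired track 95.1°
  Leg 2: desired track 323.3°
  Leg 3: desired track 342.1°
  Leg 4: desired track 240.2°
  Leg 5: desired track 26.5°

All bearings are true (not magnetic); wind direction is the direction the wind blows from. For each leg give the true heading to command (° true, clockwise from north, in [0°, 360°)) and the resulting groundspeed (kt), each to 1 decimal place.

Leg 1: heading=82.6°, groundspeed=57.8 kt
Leg 2: heading=349.3°, groundspeed=99.0 kt
Leg 3: heading=8.6°, groundspeed=84.1 kt
Leg 4: heading=237.5°, groundspeed=143.2 kt
Leg 5: heading=43.2°, groundspeed=60.7 kt

Leg 1: desired track 95.1°; wind correction -12.5° → command heading 82.6°, groundspeed 57.8 kt
Leg 2: desired track 323.3°; wind correction +26.0° → command heading 349.3°, groundspeed 99.0 kt
Leg 3: desired track 342.1°; wind correction +26.5° → command heading 8.6°, groundspeed 84.1 kt
Leg 4: desired track 240.2°; wind correction -2.7° → command heading 237.5°, groundspeed 143.2 kt
Leg 5: desired track 26.5°; wind correction +16.7° → command heading 43.2°, groundspeed 60.7 kt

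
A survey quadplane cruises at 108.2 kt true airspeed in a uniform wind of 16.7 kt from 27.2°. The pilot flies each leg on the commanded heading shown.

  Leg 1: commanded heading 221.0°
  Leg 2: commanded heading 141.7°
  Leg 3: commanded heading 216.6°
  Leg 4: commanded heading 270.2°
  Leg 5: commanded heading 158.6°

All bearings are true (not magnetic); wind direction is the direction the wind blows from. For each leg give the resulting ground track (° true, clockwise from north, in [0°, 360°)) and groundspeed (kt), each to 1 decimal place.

Leg 1: track=219.2°, groundspeed=124.5 kt
Leg 2: track=149.2°, groundspeed=116.1 kt
Leg 3: track=215.3°, groundspeed=124.7 kt
Leg 4: track=262.9°, groundspeed=116.7 kt
Leg 5: track=164.6°, groundspeed=119.9 kt

Leg 1: heading 221.0°; drift -1.8° → track 219.2°, groundspeed 124.5 kt
Leg 2: heading 141.7°; drift +7.5° → track 149.2°, groundspeed 116.1 kt
Leg 3: heading 216.6°; drift -1.3° → track 215.3°, groundspeed 124.7 kt
Leg 4: heading 270.2°; drift -7.3° → track 262.9°, groundspeed 116.7 kt
Leg 5: heading 158.6°; drift +6.0° → track 164.6°, groundspeed 119.9 kt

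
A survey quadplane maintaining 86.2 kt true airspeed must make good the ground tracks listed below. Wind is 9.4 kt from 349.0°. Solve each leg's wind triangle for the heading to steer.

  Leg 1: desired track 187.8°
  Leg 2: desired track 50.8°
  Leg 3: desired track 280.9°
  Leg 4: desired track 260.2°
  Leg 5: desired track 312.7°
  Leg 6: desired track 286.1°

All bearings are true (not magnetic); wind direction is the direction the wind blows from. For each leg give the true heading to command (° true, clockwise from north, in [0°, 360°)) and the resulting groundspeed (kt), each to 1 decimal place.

Leg 1: desired track 187.8°; wind correction +2.0° → command heading 189.8°, groundspeed 95.0 kt
Leg 2: desired track 50.8°; wind correction -5.5° → command heading 45.3°, groundspeed 81.4 kt
Leg 3: desired track 280.9°; wind correction +5.8° → command heading 286.7°, groundspeed 82.3 kt
Leg 4: desired track 260.2°; wind correction +6.3° → command heading 266.5°, groundspeed 85.5 kt
Leg 5: desired track 312.7°; wind correction +3.7° → command heading 316.4°, groundspeed 78.4 kt
Leg 6: desired track 286.1°; wind correction +5.6° → command heading 291.7°, groundspeed 81.5 kt

Leg 1: heading=189.8°, groundspeed=95.0 kt
Leg 2: heading=45.3°, groundspeed=81.4 kt
Leg 3: heading=286.7°, groundspeed=82.3 kt
Leg 4: heading=266.5°, groundspeed=85.5 kt
Leg 5: heading=316.4°, groundspeed=78.4 kt
Leg 6: heading=291.7°, groundspeed=81.5 kt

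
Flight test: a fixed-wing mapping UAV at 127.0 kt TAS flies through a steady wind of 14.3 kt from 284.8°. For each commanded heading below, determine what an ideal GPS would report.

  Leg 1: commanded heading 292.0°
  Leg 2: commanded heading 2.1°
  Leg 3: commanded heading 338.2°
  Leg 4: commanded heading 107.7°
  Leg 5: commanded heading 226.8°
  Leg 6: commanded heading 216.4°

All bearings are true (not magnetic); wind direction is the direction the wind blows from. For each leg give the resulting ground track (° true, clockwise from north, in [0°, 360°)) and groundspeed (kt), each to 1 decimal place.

Leg 1: heading 292.0°; drift +0.9° → track 292.9°, groundspeed 112.8 kt
Leg 2: heading 2.1°; drift +6.4° → track 8.5°, groundspeed 124.6 kt
Leg 3: heading 338.2°; drift +5.5° → track 343.7°, groundspeed 119.0 kt
Leg 4: heading 107.7°; drift -0.3° → track 107.4°, groundspeed 141.3 kt
Leg 5: heading 226.8°; drift -5.8° → track 221.0°, groundspeed 120.0 kt
Leg 6: heading 216.4°; drift -6.2° → track 210.2°, groundspeed 122.5 kt

Leg 1: track=292.9°, groundspeed=112.8 kt
Leg 2: track=8.5°, groundspeed=124.6 kt
Leg 3: track=343.7°, groundspeed=119.0 kt
Leg 4: track=107.4°, groundspeed=141.3 kt
Leg 5: track=221.0°, groundspeed=120.0 kt
Leg 6: track=210.2°, groundspeed=122.5 kt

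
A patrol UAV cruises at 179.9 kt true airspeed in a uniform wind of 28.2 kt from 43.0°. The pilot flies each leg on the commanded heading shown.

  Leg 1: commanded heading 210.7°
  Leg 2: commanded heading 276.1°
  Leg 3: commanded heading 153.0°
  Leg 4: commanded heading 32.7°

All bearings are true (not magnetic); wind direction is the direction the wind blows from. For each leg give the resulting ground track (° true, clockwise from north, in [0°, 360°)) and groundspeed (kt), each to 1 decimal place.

Leg 1: heading 210.7°; drift +1.7° → track 212.4°, groundspeed 207.5 kt
Leg 2: heading 276.1°; drift -6.5° → track 269.6°, groundspeed 198.1 kt
Leg 3: heading 153.0°; drift +8.0° → track 161.0°, groundspeed 191.4 kt
Leg 4: heading 32.7°; drift -1.9° → track 30.8°, groundspeed 152.2 kt

Leg 1: track=212.4°, groundspeed=207.5 kt
Leg 2: track=269.6°, groundspeed=198.1 kt
Leg 3: track=161.0°, groundspeed=191.4 kt
Leg 4: track=30.8°, groundspeed=152.2 kt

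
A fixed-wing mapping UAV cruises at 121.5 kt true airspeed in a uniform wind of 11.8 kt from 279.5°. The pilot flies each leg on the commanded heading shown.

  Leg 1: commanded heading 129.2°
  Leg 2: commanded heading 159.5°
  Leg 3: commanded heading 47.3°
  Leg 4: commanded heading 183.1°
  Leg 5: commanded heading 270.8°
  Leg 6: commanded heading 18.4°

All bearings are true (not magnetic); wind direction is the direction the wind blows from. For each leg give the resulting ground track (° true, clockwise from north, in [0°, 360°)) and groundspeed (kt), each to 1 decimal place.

Leg 1: heading 129.2°; drift -2.5° → track 126.7°, groundspeed 131.9 kt
Leg 2: heading 159.5°; drift -4.6° → track 154.9°, groundspeed 127.8 kt
Leg 3: heading 47.3°; drift +4.1° → track 51.4°, groundspeed 129.1 kt
Leg 4: heading 183.1°; drift -5.5° → track 177.6°, groundspeed 123.4 kt
Leg 5: heading 270.8°; drift -0.9° → track 269.9°, groundspeed 109.9 kt
Leg 6: heading 18.4°; drift +5.4° → track 23.8°, groundspeed 123.9 kt

Leg 1: track=126.7°, groundspeed=131.9 kt
Leg 2: track=154.9°, groundspeed=127.8 kt
Leg 3: track=51.4°, groundspeed=129.1 kt
Leg 4: track=177.6°, groundspeed=123.4 kt
Leg 5: track=269.9°, groundspeed=109.9 kt
Leg 6: track=23.8°, groundspeed=123.9 kt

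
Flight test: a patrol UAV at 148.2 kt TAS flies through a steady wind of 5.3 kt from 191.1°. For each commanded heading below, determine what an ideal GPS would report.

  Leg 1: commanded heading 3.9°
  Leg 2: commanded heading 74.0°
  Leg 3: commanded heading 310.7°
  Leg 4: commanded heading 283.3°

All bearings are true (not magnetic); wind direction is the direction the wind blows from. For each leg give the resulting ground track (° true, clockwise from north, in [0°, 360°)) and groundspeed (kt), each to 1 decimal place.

Leg 1: heading 3.9°; drift +0.2° → track 4.1°, groundspeed 153.5 kt
Leg 2: heading 74.0°; drift -1.8° → track 72.2°, groundspeed 150.7 kt
Leg 3: heading 310.7°; drift +1.8° → track 312.5°, groundspeed 150.9 kt
Leg 4: heading 283.3°; drift +2.0° → track 285.3°, groundspeed 148.5 kt

Leg 1: track=4.1°, groundspeed=153.5 kt
Leg 2: track=72.2°, groundspeed=150.7 kt
Leg 3: track=312.5°, groundspeed=150.9 kt
Leg 4: track=285.3°, groundspeed=148.5 kt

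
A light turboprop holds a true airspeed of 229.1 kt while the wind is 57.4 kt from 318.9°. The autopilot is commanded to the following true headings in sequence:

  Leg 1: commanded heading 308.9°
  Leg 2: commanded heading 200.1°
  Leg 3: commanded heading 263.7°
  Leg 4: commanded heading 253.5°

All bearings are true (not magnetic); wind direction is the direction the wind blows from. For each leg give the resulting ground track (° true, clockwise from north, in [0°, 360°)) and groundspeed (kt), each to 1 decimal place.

Leg 1: track=305.6°, groundspeed=172.9 kt
Leg 2: track=189.0°, groundspeed=261.6 kt
Leg 3: track=250.2°, groundspeed=201.9 kt
Leg 4: track=239.2°, groundspeed=211.7 kt

Leg 1: heading 308.9°; drift -3.3° → track 305.6°, groundspeed 172.9 kt
Leg 2: heading 200.1°; drift -11.1° → track 189.0°, groundspeed 261.6 kt
Leg 3: heading 263.7°; drift -13.5° → track 250.2°, groundspeed 201.9 kt
Leg 4: heading 253.5°; drift -14.3° → track 239.2°, groundspeed 211.7 kt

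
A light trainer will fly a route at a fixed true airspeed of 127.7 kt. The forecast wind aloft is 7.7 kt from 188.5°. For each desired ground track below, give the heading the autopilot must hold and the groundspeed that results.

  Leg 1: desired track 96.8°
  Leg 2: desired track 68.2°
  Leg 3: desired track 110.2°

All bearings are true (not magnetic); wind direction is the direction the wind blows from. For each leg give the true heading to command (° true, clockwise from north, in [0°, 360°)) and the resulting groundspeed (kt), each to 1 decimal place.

Leg 1: desired track 96.8°; wind correction +3.5° → command heading 100.3°, groundspeed 127.7 kt
Leg 2: desired track 68.2°; wind correction +3.0° → command heading 71.2°, groundspeed 131.4 kt
Leg 3: desired track 110.2°; wind correction +3.4° → command heading 113.6°, groundspeed 125.9 kt

Leg 1: heading=100.3°, groundspeed=127.7 kt
Leg 2: heading=71.2°, groundspeed=131.4 kt
Leg 3: heading=113.6°, groundspeed=125.9 kt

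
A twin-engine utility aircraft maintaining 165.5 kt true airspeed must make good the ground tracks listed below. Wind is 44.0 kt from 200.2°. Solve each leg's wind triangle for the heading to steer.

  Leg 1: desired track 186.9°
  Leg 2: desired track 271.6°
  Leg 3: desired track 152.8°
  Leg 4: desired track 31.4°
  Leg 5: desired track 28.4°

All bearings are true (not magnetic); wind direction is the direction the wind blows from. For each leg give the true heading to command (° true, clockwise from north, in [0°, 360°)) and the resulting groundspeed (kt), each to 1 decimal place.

Leg 1: desired track 186.9°; wind correction +3.5° → command heading 190.4°, groundspeed 122.4 kt
Leg 2: desired track 271.6°; wind correction -14.6° → command heading 257.0°, groundspeed 146.1 kt
Leg 3: desired track 152.8°; wind correction +11.3° → command heading 164.1°, groundspeed 132.5 kt
Leg 4: desired track 31.4°; wind correction +3.0° → command heading 34.4°, groundspeed 208.4 kt
Leg 5: desired track 28.4°; wind correction +2.2° → command heading 30.6°, groundspeed 208.9 kt

Leg 1: heading=190.4°, groundspeed=122.4 kt
Leg 2: heading=257.0°, groundspeed=146.1 kt
Leg 3: heading=164.1°, groundspeed=132.5 kt
Leg 4: heading=34.4°, groundspeed=208.4 kt
Leg 5: heading=30.6°, groundspeed=208.9 kt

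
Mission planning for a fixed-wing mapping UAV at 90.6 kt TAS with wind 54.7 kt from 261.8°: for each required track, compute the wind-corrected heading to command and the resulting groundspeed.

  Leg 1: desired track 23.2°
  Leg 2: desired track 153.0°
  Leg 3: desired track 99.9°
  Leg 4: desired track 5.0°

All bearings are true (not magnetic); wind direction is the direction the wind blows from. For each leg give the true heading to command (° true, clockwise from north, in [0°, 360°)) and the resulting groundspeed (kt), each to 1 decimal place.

Leg 1: heading=352.2°, groundspeed=106.1 kt
Leg 2: heading=187.9°, groundspeed=92.0 kt
Leg 3: heading=110.7°, groundspeed=141.0 kt
Leg 4: heading=329.0°, groundspeed=85.8 kt

Leg 1: desired track 23.2°; wind correction -31.0° → command heading 352.2°, groundspeed 106.1 kt
Leg 2: desired track 153.0°; wind correction +34.9° → command heading 187.9°, groundspeed 92.0 kt
Leg 3: desired track 99.9°; wind correction +10.8° → command heading 110.7°, groundspeed 141.0 kt
Leg 4: desired track 5.0°; wind correction -36.0° → command heading 329.0°, groundspeed 85.8 kt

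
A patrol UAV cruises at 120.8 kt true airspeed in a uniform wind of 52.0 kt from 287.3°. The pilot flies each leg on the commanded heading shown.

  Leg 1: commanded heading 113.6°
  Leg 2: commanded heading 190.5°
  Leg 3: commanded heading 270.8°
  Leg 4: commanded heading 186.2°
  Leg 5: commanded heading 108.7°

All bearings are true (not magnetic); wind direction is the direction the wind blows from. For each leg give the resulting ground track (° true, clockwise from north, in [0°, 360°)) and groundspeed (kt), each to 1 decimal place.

Leg 1: track=111.7°, groundspeed=172.6 kt
Leg 2: track=168.4°, groundspeed=137.1 kt
Leg 3: track=259.0°, groundspeed=72.5 kt
Leg 4: track=164.9°, groundspeed=140.4 kt
Leg 5: track=108.3°, groundspeed=172.8 kt

Leg 1: heading 113.6°; drift -1.9° → track 111.7°, groundspeed 172.6 kt
Leg 2: heading 190.5°; drift -22.1° → track 168.4°, groundspeed 137.1 kt
Leg 3: heading 270.8°; drift -11.8° → track 259.0°, groundspeed 72.5 kt
Leg 4: heading 186.2°; drift -21.3° → track 164.9°, groundspeed 140.4 kt
Leg 5: heading 108.7°; drift -0.4° → track 108.3°, groundspeed 172.8 kt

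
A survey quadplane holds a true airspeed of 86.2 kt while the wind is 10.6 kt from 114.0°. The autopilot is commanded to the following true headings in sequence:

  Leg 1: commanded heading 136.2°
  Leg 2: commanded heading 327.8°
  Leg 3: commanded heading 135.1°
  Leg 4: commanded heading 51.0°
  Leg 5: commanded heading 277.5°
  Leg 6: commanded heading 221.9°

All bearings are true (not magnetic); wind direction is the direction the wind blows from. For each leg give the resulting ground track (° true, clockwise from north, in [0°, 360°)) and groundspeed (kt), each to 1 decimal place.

Leg 1: track=139.2°, groundspeed=76.5 kt
Leg 2: track=324.2°, groundspeed=95.2 kt
Leg 3: track=138.0°, groundspeed=76.4 kt
Leg 4: track=44.4°, groundspeed=81.9 kt
Leg 5: track=279.3°, groundspeed=96.4 kt
Leg 6: track=228.3°, groundspeed=90.0 kt

Leg 1: heading 136.2°; drift +3.0° → track 139.2°, groundspeed 76.5 kt
Leg 2: heading 327.8°; drift -3.6° → track 324.2°, groundspeed 95.2 kt
Leg 3: heading 135.1°; drift +2.9° → track 138.0°, groundspeed 76.4 kt
Leg 4: heading 51.0°; drift -6.6° → track 44.4°, groundspeed 81.9 kt
Leg 5: heading 277.5°; drift +1.8° → track 279.3°, groundspeed 96.4 kt
Leg 6: heading 221.9°; drift +6.4° → track 228.3°, groundspeed 90.0 kt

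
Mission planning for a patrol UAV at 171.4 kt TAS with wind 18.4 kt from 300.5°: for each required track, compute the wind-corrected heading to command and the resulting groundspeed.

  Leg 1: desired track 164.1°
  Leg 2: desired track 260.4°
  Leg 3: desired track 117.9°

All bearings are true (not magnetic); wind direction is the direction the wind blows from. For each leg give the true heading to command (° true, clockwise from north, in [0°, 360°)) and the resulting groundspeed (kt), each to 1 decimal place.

Leg 1: heading=168.3°, groundspeed=184.3 kt
Leg 2: heading=264.4°, groundspeed=156.9 kt
Leg 3: heading=117.6°, groundspeed=189.8 kt

Leg 1: desired track 164.1°; wind correction +4.2° → command heading 168.3°, groundspeed 184.3 kt
Leg 2: desired track 260.4°; wind correction +4.0° → command heading 264.4°, groundspeed 156.9 kt
Leg 3: desired track 117.9°; wind correction -0.3° → command heading 117.6°, groundspeed 189.8 kt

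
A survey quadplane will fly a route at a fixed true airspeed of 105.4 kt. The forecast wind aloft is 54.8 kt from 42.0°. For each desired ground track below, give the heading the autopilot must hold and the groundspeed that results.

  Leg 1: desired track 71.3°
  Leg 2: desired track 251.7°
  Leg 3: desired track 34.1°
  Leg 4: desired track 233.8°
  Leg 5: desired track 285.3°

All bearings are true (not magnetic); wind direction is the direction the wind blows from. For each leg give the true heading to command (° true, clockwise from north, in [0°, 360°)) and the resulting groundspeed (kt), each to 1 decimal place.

Leg 1: desired track 71.3°; wind correction -14.7° → command heading 56.6°, groundspeed 54.1 kt
Leg 2: desired track 251.7°; wind correction +14.9° → command heading 266.6°, groundspeed 149.4 kt
Leg 3: desired track 34.1°; wind correction +4.1° → command heading 38.2°, groundspeed 50.9 kt
Leg 4: desired track 233.8°; wind correction +6.1° → command heading 239.9°, groundspeed 158.4 kt
Leg 5: desired track 285.3°; wind correction +27.7° → command heading 313.0°, groundspeed 118.0 kt

Leg 1: heading=56.6°, groundspeed=54.1 kt
Leg 2: heading=266.6°, groundspeed=149.4 kt
Leg 3: heading=38.2°, groundspeed=50.9 kt
Leg 4: heading=239.9°, groundspeed=158.4 kt
Leg 5: heading=313.0°, groundspeed=118.0 kt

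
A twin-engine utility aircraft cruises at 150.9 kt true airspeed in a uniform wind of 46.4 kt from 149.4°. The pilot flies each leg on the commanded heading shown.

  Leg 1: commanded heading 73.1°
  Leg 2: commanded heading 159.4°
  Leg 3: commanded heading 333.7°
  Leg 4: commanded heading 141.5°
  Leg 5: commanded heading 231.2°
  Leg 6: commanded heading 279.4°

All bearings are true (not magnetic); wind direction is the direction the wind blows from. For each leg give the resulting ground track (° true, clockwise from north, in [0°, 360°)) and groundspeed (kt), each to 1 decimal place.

Leg 1: heading 73.1°; drift -17.9° → track 55.2°, groundspeed 147.0 kt
Leg 2: heading 159.4°; drift +4.4° → track 163.8°, groundspeed 105.5 kt
Leg 3: heading 333.7°; drift -1.0° → track 332.7°, groundspeed 197.2 kt
Leg 4: heading 141.5°; drift -3.5° → track 138.0°, groundspeed 105.1 kt
Leg 5: heading 231.2°; drift +17.7° → track 248.9°, groundspeed 151.4 kt
Leg 6: heading 279.4°; drift +11.1° → track 290.5°, groundspeed 184.2 kt

Leg 1: track=55.2°, groundspeed=147.0 kt
Leg 2: track=163.8°, groundspeed=105.5 kt
Leg 3: track=332.7°, groundspeed=197.2 kt
Leg 4: track=138.0°, groundspeed=105.1 kt
Leg 5: track=248.9°, groundspeed=151.4 kt
Leg 6: track=290.5°, groundspeed=184.2 kt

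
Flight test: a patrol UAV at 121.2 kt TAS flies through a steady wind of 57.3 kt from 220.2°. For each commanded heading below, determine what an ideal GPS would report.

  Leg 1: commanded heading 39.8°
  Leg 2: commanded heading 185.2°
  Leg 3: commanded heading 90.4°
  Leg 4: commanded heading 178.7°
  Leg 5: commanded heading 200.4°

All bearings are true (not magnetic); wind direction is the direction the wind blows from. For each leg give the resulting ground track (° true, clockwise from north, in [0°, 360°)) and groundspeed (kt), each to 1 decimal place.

Leg 1: track=39.9°, groundspeed=178.5 kt
Leg 2: track=161.3°, groundspeed=81.2 kt
Leg 3: track=74.8°, groundspeed=163.9 kt
Leg 4: track=152.8°, groundspeed=87.0 kt
Leg 5: track=184.3°, groundspeed=70.0 kt

Leg 1: heading 39.8°; drift +0.1° → track 39.9°, groundspeed 178.5 kt
Leg 2: heading 185.2°; drift -23.9° → track 161.3°, groundspeed 81.2 kt
Leg 3: heading 90.4°; drift -15.6° → track 74.8°, groundspeed 163.9 kt
Leg 4: heading 178.7°; drift -25.9° → track 152.8°, groundspeed 87.0 kt
Leg 5: heading 200.4°; drift -16.1° → track 184.3°, groundspeed 70.0 kt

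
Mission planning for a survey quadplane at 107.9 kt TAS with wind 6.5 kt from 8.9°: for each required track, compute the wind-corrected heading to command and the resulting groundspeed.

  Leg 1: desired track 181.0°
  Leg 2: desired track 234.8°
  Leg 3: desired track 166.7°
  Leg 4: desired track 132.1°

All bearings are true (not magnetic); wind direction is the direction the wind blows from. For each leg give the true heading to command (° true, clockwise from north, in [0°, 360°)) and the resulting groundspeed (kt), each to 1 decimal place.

Leg 1: heading=180.5°, groundspeed=114.3 kt
Leg 2: heading=237.3°, groundspeed=112.3 kt
Leg 3: heading=165.4°, groundspeed=113.9 kt
Leg 4: heading=129.2°, groundspeed=111.3 kt

Leg 1: desired track 181.0°; wind correction -0.5° → command heading 180.5°, groundspeed 114.3 kt
Leg 2: desired track 234.8°; wind correction +2.5° → command heading 237.3°, groundspeed 112.3 kt
Leg 3: desired track 166.7°; wind correction -1.3° → command heading 165.4°, groundspeed 113.9 kt
Leg 4: desired track 132.1°; wind correction -2.9° → command heading 129.2°, groundspeed 111.3 kt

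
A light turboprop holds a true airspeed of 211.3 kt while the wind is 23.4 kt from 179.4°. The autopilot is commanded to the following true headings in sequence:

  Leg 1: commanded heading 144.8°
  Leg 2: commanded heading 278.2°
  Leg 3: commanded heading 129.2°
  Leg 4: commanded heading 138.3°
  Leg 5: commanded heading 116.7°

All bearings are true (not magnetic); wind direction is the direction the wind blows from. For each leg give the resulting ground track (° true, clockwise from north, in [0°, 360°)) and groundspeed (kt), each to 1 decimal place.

Leg 1: track=140.8°, groundspeed=192.5 kt
Leg 2: track=284.3°, groundspeed=216.1 kt
Leg 3: track=124.0°, groundspeed=197.1 kt
Leg 4: track=133.8°, groundspeed=194.3 kt
Leg 5: track=110.8°, groundspeed=201.6 kt

Leg 1: heading 144.8°; drift -4.0° → track 140.8°, groundspeed 192.5 kt
Leg 2: heading 278.2°; drift +6.1° → track 284.3°, groundspeed 216.1 kt
Leg 3: heading 129.2°; drift -5.2° → track 124.0°, groundspeed 197.1 kt
Leg 4: heading 138.3°; drift -4.5° → track 133.8°, groundspeed 194.3 kt
Leg 5: heading 116.7°; drift -5.9° → track 110.8°, groundspeed 201.6 kt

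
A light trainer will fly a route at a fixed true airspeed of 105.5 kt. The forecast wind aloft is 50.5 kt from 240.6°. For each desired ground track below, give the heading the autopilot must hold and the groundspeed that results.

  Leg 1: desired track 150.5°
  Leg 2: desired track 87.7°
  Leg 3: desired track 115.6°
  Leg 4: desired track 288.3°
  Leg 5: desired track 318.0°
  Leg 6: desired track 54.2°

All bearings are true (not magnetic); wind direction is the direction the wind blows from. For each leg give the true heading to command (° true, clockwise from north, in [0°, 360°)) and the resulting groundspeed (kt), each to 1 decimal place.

Leg 1: heading=179.1°, groundspeed=92.7 kt
Leg 2: heading=100.3°, groundspeed=147.9 kt
Leg 3: heading=138.7°, groundspeed=126.0 kt
Leg 4: heading=267.6°, groundspeed=64.7 kt
Leg 5: heading=290.2°, groundspeed=82.3 kt
Leg 6: heading=51.1°, groundspeed=155.5 kt

Leg 1: desired track 150.5°; wind correction +28.6° → command heading 179.1°, groundspeed 92.7 kt
Leg 2: desired track 87.7°; wind correction +12.6° → command heading 100.3°, groundspeed 147.9 kt
Leg 3: desired track 115.6°; wind correction +23.1° → command heading 138.7°, groundspeed 126.0 kt
Leg 4: desired track 288.3°; wind correction -20.7° → command heading 267.6°, groundspeed 64.7 kt
Leg 5: desired track 318.0°; wind correction -27.8° → command heading 290.2°, groundspeed 82.3 kt
Leg 6: desired track 54.2°; wind correction -3.1° → command heading 51.1°, groundspeed 155.5 kt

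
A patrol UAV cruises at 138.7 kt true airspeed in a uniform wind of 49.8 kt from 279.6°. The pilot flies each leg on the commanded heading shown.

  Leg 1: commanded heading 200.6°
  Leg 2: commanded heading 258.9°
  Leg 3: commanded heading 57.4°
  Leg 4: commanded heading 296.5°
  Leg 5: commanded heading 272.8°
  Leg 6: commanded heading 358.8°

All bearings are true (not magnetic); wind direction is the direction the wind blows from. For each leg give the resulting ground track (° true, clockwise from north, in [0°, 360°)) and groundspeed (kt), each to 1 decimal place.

Leg 1: track=179.9°, groundspeed=138.1 kt
Leg 2: track=248.1°, groundspeed=93.8 kt
Leg 3: track=68.2°, groundspeed=178.8 kt
Leg 4: track=305.5°, groundspeed=92.2 kt
Leg 5: track=269.0°, groundspeed=89.4 kt
Leg 6: track=19.5°, groundspeed=138.3 kt

Leg 1: heading 200.6°; drift -20.7° → track 179.9°, groundspeed 138.1 kt
Leg 2: heading 258.9°; drift -10.8° → track 248.1°, groundspeed 93.8 kt
Leg 3: heading 57.4°; drift +10.8° → track 68.2°, groundspeed 178.8 kt
Leg 4: heading 296.5°; drift +9.0° → track 305.5°, groundspeed 92.2 kt
Leg 5: heading 272.8°; drift -3.8° → track 269.0°, groundspeed 89.4 kt
Leg 6: heading 358.8°; drift +20.7° → track 19.5°, groundspeed 138.3 kt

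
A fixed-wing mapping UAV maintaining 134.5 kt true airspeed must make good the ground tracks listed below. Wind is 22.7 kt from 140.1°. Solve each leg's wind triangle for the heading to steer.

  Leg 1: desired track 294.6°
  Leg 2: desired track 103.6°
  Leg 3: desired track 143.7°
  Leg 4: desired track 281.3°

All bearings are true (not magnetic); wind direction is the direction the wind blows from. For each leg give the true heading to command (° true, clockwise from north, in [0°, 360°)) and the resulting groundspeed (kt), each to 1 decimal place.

Leg 1: heading=290.4°, groundspeed=154.6 kt
Leg 2: heading=109.4°, groundspeed=115.6 kt
Leg 3: heading=143.1°, groundspeed=111.8 kt
Leg 4: heading=275.2°, groundspeed=151.4 kt

Leg 1: desired track 294.6°; wind correction -4.2° → command heading 290.4°, groundspeed 154.6 kt
Leg 2: desired track 103.6°; wind correction +5.8° → command heading 109.4°, groundspeed 115.6 kt
Leg 3: desired track 143.7°; wind correction -0.6° → command heading 143.1°, groundspeed 111.8 kt
Leg 4: desired track 281.3°; wind correction -6.1° → command heading 275.2°, groundspeed 151.4 kt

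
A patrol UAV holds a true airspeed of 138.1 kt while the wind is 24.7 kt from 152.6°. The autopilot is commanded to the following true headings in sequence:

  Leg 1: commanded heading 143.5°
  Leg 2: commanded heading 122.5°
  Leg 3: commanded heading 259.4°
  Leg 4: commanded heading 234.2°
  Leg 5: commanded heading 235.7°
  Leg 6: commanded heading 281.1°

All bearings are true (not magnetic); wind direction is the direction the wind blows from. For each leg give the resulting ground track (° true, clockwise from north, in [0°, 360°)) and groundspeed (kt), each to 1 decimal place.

Leg 1: track=141.5°, groundspeed=113.8 kt
Leg 2: track=116.4°, groundspeed=117.4 kt
Leg 3: track=268.6°, groundspeed=147.2 kt
Leg 4: track=244.5°, groundspeed=136.7 kt
Leg 5: track=246.0°, groundspeed=137.3 kt
Leg 6: track=288.3°, groundspeed=154.7 kt

Leg 1: heading 143.5°; drift -2.0° → track 141.5°, groundspeed 113.8 kt
Leg 2: heading 122.5°; drift -6.1° → track 116.4°, groundspeed 117.4 kt
Leg 3: heading 259.4°; drift +9.2° → track 268.6°, groundspeed 147.2 kt
Leg 4: heading 234.2°; drift +10.3° → track 244.5°, groundspeed 136.7 kt
Leg 5: heading 235.7°; drift +10.3° → track 246.0°, groundspeed 137.3 kt
Leg 6: heading 281.1°; drift +7.2° → track 288.3°, groundspeed 154.7 kt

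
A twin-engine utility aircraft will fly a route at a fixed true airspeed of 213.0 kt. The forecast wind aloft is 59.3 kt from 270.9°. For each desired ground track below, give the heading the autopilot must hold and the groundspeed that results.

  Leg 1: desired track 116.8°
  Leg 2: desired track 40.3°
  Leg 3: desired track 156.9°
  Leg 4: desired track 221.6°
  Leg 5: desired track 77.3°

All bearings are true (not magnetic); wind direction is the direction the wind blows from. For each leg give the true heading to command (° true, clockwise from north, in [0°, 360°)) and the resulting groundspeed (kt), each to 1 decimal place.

Leg 1: heading=123.8°, groundspeed=264.8 kt
Leg 2: heading=27.9°, groundspeed=245.7 kt
Leg 3: heading=171.6°, groundspeed=230.1 kt
Leg 4: heading=233.8°, groundspeed=169.5 kt
Leg 5: heading=73.5°, groundspeed=270.2 kt

Leg 1: desired track 116.8°; wind correction +7.0° → command heading 123.8°, groundspeed 264.8 kt
Leg 2: desired track 40.3°; wind correction -12.4° → command heading 27.9°, groundspeed 245.7 kt
Leg 3: desired track 156.9°; wind correction +14.7° → command heading 171.6°, groundspeed 230.1 kt
Leg 4: desired track 221.6°; wind correction +12.2° → command heading 233.8°, groundspeed 169.5 kt
Leg 5: desired track 77.3°; wind correction -3.8° → command heading 73.5°, groundspeed 270.2 kt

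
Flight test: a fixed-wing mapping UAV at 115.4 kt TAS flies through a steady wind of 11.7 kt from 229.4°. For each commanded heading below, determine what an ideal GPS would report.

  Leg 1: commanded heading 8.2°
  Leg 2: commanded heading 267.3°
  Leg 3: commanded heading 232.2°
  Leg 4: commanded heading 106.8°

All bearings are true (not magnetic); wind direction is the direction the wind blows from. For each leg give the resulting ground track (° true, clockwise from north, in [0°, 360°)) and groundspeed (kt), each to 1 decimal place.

Leg 1: heading 8.2°; drift +3.6° → track 11.8°, groundspeed 124.4 kt
Leg 2: heading 267.3°; drift +3.9° → track 271.2°, groundspeed 106.4 kt
Leg 3: heading 232.2°; drift +0.3° → track 232.5°, groundspeed 103.7 kt
Leg 4: heading 106.8°; drift -4.6° → track 102.2°, groundspeed 122.1 kt

Leg 1: track=11.8°, groundspeed=124.4 kt
Leg 2: track=271.2°, groundspeed=106.4 kt
Leg 3: track=232.5°, groundspeed=103.7 kt
Leg 4: track=102.2°, groundspeed=122.1 kt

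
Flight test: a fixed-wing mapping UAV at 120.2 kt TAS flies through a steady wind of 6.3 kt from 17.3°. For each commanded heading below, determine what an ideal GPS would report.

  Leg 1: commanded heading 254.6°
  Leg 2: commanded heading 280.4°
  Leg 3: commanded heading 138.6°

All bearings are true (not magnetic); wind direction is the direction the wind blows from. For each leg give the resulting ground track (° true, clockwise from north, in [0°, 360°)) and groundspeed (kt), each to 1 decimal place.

Leg 1: heading 254.6°; drift -2.5° → track 252.1°, groundspeed 123.7 kt
Leg 2: heading 280.4°; drift -3.0° → track 277.4°, groundspeed 121.1 kt
Leg 3: heading 138.6°; drift +2.5° → track 141.1°, groundspeed 123.6 kt

Leg 1: track=252.1°, groundspeed=123.7 kt
Leg 2: track=277.4°, groundspeed=121.1 kt
Leg 3: track=141.1°, groundspeed=123.6 kt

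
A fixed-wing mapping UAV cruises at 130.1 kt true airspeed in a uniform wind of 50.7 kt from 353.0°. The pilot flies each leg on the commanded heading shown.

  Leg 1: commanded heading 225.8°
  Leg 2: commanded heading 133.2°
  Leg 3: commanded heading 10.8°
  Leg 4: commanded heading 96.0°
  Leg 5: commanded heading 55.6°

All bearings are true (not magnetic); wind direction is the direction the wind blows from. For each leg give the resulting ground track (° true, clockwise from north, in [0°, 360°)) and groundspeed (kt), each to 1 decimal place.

Leg 1: heading 225.8°; drift -14.1° → track 211.7°, groundspeed 165.7 kt
Leg 2: heading 133.2°; drift +10.9° → track 144.1°, groundspeed 172.1 kt
Leg 3: heading 10.8°; drift +10.7° → track 21.5°, groundspeed 83.3 kt
Leg 4: heading 96.0°; drift +19.2° → track 115.2°, groundspeed 149.9 kt
Leg 5: heading 55.6°; drift +22.9° → track 78.5°, groundspeed 115.9 kt

Leg 1: track=211.7°, groundspeed=165.7 kt
Leg 2: track=144.1°, groundspeed=172.1 kt
Leg 3: track=21.5°, groundspeed=83.3 kt
Leg 4: track=115.2°, groundspeed=149.9 kt
Leg 5: track=78.5°, groundspeed=115.9 kt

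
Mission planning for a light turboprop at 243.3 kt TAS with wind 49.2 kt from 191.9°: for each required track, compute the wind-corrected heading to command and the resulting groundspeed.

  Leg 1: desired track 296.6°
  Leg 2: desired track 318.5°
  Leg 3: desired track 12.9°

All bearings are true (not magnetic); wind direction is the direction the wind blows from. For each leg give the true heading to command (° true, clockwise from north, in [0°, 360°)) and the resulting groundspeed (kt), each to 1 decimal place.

Leg 1: heading=285.3°, groundspeed=251.1 kt
Leg 2: heading=309.2°, groundspeed=269.4 kt
Leg 3: heading=13.1°, groundspeed=292.5 kt

Leg 1: desired track 296.6°; wind correction -11.3° → command heading 285.3°, groundspeed 251.1 kt
Leg 2: desired track 318.5°; wind correction -9.3° → command heading 309.2°, groundspeed 269.4 kt
Leg 3: desired track 12.9°; wind correction +0.2° → command heading 13.1°, groundspeed 292.5 kt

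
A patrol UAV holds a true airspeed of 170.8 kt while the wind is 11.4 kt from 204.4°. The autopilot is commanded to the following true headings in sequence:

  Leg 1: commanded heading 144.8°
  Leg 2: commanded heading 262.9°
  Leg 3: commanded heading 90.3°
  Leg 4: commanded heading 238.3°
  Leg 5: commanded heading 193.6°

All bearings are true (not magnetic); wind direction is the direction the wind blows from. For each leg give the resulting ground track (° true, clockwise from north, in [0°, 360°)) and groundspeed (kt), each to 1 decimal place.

Leg 1: track=141.4°, groundspeed=165.3 kt
Leg 2: track=266.3°, groundspeed=165.1 kt
Leg 3: track=86.9°, groundspeed=175.8 kt
Leg 4: track=240.6°, groundspeed=161.5 kt
Leg 5: track=192.8°, groundspeed=159.6 kt

Leg 1: heading 144.8°; drift -3.4° → track 141.4°, groundspeed 165.3 kt
Leg 2: heading 262.9°; drift +3.4° → track 266.3°, groundspeed 165.1 kt
Leg 3: heading 90.3°; drift -3.4° → track 86.9°, groundspeed 175.8 kt
Leg 4: heading 238.3°; drift +2.3° → track 240.6°, groundspeed 161.5 kt
Leg 5: heading 193.6°; drift -0.8° → track 192.8°, groundspeed 159.6 kt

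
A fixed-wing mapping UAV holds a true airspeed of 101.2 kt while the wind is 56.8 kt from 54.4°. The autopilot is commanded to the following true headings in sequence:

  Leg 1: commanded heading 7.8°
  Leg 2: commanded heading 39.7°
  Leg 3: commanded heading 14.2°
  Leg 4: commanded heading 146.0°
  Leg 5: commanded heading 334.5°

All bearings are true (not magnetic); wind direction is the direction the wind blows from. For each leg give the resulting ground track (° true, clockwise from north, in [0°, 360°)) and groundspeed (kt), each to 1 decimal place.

Leg 1: heading 7.8°; drift -33.6° → track 334.2°, groundspeed 74.6 kt
Leg 2: heading 39.7°; drift -17.3° → track 22.4°, groundspeed 48.5 kt
Leg 3: heading 14.2°; drift -32.4° → track 341.8°, groundspeed 68.5 kt
Leg 4: heading 146.0°; drift +28.9° → track 174.9°, groundspeed 117.4 kt
Leg 5: heading 334.5°; drift -31.5° → track 303.0°, groundspeed 107.0 kt

Leg 1: track=334.2°, groundspeed=74.6 kt
Leg 2: track=22.4°, groundspeed=48.5 kt
Leg 3: track=341.8°, groundspeed=68.5 kt
Leg 4: track=174.9°, groundspeed=117.4 kt
Leg 5: track=303.0°, groundspeed=107.0 kt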